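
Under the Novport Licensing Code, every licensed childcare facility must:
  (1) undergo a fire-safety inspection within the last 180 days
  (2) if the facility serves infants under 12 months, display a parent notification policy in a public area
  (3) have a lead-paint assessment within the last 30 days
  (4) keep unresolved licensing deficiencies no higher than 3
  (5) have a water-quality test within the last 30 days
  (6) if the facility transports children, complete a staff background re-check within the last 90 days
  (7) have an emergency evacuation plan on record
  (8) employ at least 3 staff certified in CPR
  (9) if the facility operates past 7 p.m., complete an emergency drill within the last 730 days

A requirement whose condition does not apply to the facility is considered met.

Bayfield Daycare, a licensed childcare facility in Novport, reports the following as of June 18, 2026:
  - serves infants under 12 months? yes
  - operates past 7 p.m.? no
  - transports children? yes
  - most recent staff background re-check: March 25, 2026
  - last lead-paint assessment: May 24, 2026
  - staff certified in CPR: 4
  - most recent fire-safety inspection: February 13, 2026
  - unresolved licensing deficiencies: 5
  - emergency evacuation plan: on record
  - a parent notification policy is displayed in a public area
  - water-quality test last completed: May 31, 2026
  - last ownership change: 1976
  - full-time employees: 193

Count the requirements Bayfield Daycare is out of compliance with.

1

1. fire-safety inspection 125 days ago vs limit 180 → met
2. condition 'serves infants under 12 months' holds; parent notification policy present → met
3. lead-paint assessment 25 days ago vs limit 30 → met
4. unresolved licensing deficiencies 5 > 3 → not met
5. water-quality test 18 days ago vs limit 30 → met
6. condition 'transports children' holds; staff background re-check 85 days ago vs limit 90 → met
7. emergency evacuation plan present → met
8. staff certified in CPR 4 ≥ 3 → met
9. condition 'operates past 7 p.m.' does not hold → requirement n/a → met
Not met: 1 of 9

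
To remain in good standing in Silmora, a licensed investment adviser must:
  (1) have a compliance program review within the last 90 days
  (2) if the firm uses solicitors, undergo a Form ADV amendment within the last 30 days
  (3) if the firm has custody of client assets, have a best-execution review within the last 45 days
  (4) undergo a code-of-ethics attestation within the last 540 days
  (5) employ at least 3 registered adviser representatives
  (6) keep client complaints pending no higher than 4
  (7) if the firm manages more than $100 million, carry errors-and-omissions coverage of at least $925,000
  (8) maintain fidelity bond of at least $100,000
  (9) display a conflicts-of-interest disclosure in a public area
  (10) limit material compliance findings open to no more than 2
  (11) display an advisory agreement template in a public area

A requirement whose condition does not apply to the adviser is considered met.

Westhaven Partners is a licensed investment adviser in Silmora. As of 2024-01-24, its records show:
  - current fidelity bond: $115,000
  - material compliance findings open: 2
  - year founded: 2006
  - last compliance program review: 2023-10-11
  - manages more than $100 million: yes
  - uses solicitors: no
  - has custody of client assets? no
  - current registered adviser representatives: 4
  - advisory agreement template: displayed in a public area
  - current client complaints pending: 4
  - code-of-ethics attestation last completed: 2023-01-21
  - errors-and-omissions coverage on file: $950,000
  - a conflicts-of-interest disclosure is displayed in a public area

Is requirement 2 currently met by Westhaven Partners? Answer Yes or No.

Yes

2. condition 'uses solicitors' does not hold → requirement n/a → met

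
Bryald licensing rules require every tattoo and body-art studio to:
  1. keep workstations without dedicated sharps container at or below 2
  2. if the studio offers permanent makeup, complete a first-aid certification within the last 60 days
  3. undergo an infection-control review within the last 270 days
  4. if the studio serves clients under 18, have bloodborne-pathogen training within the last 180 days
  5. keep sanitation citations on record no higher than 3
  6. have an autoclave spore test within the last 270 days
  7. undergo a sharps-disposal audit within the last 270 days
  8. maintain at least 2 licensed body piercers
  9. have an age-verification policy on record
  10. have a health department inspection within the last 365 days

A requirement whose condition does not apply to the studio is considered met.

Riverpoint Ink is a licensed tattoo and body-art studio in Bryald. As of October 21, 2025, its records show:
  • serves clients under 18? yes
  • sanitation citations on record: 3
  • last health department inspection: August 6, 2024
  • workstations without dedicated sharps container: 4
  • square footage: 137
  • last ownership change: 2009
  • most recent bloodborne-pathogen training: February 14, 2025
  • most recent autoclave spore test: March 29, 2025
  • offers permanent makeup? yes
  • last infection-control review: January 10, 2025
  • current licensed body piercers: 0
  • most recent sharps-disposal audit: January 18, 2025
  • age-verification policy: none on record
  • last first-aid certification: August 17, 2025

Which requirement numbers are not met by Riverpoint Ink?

1. workstations without dedicated sharps container 4 > 2 → not met
2. condition 'offers permanent makeup' holds; first-aid certification 65 days ago vs limit 60 → not met
3. infection-control review 284 days ago vs limit 270 → not met
4. condition 'serves clients under 18' holds; bloodborne-pathogen training 249 days ago vs limit 180 → not met
5. sanitation citations on record 3 ≤ 3 → met
6. autoclave spore test 206 days ago vs limit 270 → met
7. sharps-disposal audit 276 days ago vs limit 270 → not met
8. licensed body piercers 0 < 2 → not met
9. age-verification policy absent → not met
10. health department inspection 441 days ago vs limit 365 → not met
Not met: 1, 2, 3, 4, 7, 8, 9, 10

1, 2, 3, 4, 7, 8, 9, 10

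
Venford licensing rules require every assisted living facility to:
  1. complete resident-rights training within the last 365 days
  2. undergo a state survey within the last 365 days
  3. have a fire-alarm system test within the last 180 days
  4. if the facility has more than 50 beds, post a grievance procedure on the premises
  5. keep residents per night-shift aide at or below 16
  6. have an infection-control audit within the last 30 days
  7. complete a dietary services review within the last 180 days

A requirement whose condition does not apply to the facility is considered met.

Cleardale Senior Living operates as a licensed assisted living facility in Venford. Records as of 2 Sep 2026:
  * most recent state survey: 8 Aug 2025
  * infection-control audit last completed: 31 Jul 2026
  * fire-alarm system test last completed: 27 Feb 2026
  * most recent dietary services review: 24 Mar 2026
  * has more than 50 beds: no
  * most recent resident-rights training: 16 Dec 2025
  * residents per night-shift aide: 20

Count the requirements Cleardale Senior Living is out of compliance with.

4

1. resident-rights training 260 days ago vs limit 365 → met
2. state survey 390 days ago vs limit 365 → not met
3. fire-alarm system test 187 days ago vs limit 180 → not met
4. condition 'has more than 50 beds' does not hold → requirement n/a → met
5. residents per night-shift aide 20 > 16 → not met
6. infection-control audit 33 days ago vs limit 30 → not met
7. dietary services review 162 days ago vs limit 180 → met
Not met: 4 of 7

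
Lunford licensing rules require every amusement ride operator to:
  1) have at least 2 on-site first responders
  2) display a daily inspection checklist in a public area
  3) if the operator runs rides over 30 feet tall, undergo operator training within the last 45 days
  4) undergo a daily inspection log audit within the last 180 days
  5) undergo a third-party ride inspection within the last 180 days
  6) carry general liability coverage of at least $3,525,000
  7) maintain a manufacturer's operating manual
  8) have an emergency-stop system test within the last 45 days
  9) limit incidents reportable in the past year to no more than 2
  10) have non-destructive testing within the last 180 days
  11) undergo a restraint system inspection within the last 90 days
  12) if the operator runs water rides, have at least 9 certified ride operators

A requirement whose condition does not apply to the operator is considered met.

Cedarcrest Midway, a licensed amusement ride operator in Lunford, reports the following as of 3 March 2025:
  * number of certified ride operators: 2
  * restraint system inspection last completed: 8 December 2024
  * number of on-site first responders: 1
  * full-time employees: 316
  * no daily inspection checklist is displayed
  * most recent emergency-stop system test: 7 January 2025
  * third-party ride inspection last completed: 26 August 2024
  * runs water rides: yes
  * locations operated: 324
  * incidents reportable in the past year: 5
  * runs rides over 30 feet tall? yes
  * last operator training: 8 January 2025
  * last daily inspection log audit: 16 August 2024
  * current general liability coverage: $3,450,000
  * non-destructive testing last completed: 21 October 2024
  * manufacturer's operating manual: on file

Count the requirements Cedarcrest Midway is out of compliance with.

1. on-site first responders 1 < 2 → not met
2. daily inspection checklist absent → not met
3. condition 'runs rides over 30 feet tall' holds; operator training 54 days ago vs limit 45 → not met
4. daily inspection log audit 199 days ago vs limit 180 → not met
5. third-party ride inspection 189 days ago vs limit 180 → not met
6. general liability coverage $3,450,000 < $3,525,000 → not met
7. manufacturer's operating manual present → met
8. emergency-stop system test 55 days ago vs limit 45 → not met
9. incidents reportable in the past year 5 > 2 → not met
10. non-destructive testing 133 days ago vs limit 180 → met
11. restraint system inspection 85 days ago vs limit 90 → met
12. condition 'runs water rides' holds; certified ride operators 2 < 9 → not met
Not met: 9 of 12

9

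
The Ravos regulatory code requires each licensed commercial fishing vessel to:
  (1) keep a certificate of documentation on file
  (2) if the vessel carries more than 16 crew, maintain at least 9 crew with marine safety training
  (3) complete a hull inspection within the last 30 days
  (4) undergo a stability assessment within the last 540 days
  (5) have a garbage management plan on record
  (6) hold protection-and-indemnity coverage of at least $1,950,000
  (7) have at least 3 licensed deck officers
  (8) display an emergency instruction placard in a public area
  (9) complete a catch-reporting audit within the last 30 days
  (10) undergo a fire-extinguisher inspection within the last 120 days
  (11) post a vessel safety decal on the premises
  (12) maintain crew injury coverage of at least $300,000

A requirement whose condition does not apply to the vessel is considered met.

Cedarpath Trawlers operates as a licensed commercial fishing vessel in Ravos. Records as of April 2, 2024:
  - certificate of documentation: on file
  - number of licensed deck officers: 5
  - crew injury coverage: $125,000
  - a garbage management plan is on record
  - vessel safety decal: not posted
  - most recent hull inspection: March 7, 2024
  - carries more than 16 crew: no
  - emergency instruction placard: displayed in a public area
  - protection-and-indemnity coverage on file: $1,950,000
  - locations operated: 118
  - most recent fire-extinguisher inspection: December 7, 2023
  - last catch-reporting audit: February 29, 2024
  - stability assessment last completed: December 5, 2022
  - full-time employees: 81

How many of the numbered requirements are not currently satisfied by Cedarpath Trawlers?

1. certificate of documentation present → met
2. condition 'carries more than 16 crew' does not hold → requirement n/a → met
3. hull inspection 26 days ago vs limit 30 → met
4. stability assessment 484 days ago vs limit 540 → met
5. garbage management plan present → met
6. protection-and-indemnity coverage $1,950,000 ≥ $1,950,000 → met
7. licensed deck officers 5 ≥ 3 → met
8. emergency instruction placard present → met
9. catch-reporting audit 33 days ago vs limit 30 → not met
10. fire-extinguisher inspection 117 days ago vs limit 120 → met
11. vessel safety decal absent → not met
12. crew injury coverage $125,000 < $300,000 → not met
Not met: 3 of 12

3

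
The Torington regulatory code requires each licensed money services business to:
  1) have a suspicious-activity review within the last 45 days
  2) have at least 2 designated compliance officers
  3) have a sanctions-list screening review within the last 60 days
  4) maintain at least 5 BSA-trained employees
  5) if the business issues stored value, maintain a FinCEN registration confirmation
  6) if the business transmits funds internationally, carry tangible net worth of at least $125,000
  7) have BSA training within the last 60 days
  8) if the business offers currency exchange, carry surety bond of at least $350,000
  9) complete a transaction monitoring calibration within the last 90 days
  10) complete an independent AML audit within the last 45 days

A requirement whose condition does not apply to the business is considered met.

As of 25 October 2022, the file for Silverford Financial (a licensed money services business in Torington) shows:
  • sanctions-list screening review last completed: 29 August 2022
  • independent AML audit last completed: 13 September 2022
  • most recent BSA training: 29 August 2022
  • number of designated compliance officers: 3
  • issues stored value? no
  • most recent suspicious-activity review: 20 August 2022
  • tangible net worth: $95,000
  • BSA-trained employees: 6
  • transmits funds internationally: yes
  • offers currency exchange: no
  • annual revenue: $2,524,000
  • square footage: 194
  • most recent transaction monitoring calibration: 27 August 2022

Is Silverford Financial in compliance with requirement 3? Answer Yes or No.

Yes

3. sanctions-list screening review 57 days ago vs limit 60 → met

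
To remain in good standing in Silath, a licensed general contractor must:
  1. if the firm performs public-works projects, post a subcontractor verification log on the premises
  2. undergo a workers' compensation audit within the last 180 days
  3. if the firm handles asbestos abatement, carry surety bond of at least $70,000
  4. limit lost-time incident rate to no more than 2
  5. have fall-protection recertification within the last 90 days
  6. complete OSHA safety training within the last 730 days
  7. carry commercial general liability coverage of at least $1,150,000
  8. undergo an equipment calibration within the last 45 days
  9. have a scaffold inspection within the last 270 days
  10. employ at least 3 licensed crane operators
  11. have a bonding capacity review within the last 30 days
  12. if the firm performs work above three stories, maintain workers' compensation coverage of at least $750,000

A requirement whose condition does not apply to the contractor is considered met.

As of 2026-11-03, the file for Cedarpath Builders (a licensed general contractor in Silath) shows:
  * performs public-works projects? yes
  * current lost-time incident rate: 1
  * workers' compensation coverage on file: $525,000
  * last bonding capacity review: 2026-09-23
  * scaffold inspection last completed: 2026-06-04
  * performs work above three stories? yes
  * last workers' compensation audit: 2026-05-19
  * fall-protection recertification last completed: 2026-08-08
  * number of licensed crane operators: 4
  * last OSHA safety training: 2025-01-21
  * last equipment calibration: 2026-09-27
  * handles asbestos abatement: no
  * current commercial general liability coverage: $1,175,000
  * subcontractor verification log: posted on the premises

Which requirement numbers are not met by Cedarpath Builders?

11, 12

1. condition 'performs public-works projects' holds; subcontractor verification log present → met
2. workers' compensation audit 168 days ago vs limit 180 → met
3. condition 'handles asbestos abatement' does not hold → requirement n/a → met
4. lost-time incident rate 1 ≤ 2 → met
5. fall-protection recertification 87 days ago vs limit 90 → met
6. OSHA safety training 651 days ago vs limit 730 → met
7. commercial general liability coverage $1,175,000 ≥ $1,150,000 → met
8. equipment calibration 37 days ago vs limit 45 → met
9. scaffold inspection 152 days ago vs limit 270 → met
10. licensed crane operators 4 ≥ 3 → met
11. bonding capacity review 41 days ago vs limit 30 → not met
12. condition 'performs work above three stories' holds; workers' compensation coverage $525,000 < $750,000 → not met
Not met: 11, 12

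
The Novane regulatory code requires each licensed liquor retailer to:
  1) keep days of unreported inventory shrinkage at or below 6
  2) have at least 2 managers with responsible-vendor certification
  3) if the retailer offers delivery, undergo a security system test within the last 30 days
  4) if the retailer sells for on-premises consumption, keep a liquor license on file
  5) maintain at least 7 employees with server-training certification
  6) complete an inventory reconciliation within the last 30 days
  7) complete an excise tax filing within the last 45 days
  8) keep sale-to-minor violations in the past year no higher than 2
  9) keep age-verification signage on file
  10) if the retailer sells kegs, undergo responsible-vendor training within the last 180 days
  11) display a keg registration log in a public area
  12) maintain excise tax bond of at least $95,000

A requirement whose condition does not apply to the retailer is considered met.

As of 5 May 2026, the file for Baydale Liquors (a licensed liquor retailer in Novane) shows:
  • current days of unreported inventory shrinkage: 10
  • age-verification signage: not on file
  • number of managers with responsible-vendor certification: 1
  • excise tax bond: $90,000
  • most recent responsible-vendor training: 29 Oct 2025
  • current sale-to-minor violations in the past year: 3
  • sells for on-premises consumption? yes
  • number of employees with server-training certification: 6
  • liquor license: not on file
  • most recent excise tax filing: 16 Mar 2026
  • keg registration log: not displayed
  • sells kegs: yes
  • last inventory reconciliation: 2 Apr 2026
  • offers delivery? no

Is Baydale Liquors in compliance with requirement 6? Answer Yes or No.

6. inventory reconciliation 33 days ago vs limit 30 → not met

No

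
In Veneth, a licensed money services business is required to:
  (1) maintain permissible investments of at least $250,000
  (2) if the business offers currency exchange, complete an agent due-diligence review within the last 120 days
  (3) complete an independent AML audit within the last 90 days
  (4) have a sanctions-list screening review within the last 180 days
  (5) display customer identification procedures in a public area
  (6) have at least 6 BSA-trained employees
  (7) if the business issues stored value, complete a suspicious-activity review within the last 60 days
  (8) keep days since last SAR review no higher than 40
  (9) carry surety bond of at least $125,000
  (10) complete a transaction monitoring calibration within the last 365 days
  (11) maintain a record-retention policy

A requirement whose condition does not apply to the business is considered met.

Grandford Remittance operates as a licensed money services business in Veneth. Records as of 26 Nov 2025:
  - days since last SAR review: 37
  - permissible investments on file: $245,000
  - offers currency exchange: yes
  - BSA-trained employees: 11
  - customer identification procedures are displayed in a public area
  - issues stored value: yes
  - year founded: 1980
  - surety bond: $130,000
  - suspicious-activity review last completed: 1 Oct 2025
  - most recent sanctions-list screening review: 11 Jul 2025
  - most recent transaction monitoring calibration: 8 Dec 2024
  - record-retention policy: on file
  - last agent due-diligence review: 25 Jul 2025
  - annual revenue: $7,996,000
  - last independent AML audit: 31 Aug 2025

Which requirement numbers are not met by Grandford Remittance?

1, 2

1. permissible investments $245,000 < $250,000 → not met
2. condition 'offers currency exchange' holds; agent due-diligence review 124 days ago vs limit 120 → not met
3. independent AML audit 87 days ago vs limit 90 → met
4. sanctions-list screening review 138 days ago vs limit 180 → met
5. customer identification procedures present → met
6. BSA-trained employees 11 ≥ 6 → met
7. condition 'issues stored value' holds; suspicious-activity review 56 days ago vs limit 60 → met
8. days since last SAR review 37 ≤ 40 → met
9. surety bond $130,000 ≥ $125,000 → met
10. transaction monitoring calibration 353 days ago vs limit 365 → met
11. record-retention policy present → met
Not met: 1, 2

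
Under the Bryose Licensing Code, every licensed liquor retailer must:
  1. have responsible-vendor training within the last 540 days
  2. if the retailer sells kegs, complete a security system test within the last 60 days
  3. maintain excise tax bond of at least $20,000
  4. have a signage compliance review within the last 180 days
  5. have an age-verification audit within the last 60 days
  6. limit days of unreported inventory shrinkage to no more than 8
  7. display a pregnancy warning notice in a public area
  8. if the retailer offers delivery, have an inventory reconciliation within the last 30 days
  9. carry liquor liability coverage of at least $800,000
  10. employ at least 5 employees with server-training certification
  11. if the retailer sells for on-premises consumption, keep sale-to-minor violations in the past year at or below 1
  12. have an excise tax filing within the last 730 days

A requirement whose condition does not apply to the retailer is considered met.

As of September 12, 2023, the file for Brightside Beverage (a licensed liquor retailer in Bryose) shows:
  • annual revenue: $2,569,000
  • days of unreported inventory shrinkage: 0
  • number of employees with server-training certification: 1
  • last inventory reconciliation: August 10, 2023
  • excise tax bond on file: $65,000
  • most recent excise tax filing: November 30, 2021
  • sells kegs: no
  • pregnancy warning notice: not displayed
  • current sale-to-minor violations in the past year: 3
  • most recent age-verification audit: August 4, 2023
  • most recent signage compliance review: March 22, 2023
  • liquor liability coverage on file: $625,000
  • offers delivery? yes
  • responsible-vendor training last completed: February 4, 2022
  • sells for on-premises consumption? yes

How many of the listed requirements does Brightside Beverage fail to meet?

6

1. responsible-vendor training 585 days ago vs limit 540 → not met
2. condition 'sells kegs' does not hold → requirement n/a → met
3. excise tax bond $65,000 ≥ $20,000 → met
4. signage compliance review 174 days ago vs limit 180 → met
5. age-verification audit 39 days ago vs limit 60 → met
6. days of unreported inventory shrinkage 0 ≤ 8 → met
7. pregnancy warning notice absent → not met
8. condition 'offers delivery' holds; inventory reconciliation 33 days ago vs limit 30 → not met
9. liquor liability coverage $625,000 < $800,000 → not met
10. employees with server-training certification 1 < 5 → not met
11. condition 'sells for on-premises consumption' holds; sale-to-minor violations in the past year 3 > 1 → not met
12. excise tax filing 651 days ago vs limit 730 → met
Not met: 6 of 12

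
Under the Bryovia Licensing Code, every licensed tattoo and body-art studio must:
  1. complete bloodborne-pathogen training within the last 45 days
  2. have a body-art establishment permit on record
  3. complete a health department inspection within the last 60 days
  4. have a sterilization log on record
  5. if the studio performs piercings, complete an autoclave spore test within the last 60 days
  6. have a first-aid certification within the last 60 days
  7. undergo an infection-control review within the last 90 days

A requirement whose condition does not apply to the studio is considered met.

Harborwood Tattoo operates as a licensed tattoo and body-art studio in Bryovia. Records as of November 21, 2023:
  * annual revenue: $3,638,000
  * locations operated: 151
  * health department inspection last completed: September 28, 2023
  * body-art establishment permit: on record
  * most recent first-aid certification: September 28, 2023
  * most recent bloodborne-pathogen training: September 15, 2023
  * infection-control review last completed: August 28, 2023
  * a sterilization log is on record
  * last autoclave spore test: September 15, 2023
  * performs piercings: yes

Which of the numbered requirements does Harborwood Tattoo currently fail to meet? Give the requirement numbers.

1, 5

1. bloodborne-pathogen training 67 days ago vs limit 45 → not met
2. body-art establishment permit present → met
3. health department inspection 54 days ago vs limit 60 → met
4. sterilization log present → met
5. condition 'performs piercings' holds; autoclave spore test 67 days ago vs limit 60 → not met
6. first-aid certification 54 days ago vs limit 60 → met
7. infection-control review 85 days ago vs limit 90 → met
Not met: 1, 5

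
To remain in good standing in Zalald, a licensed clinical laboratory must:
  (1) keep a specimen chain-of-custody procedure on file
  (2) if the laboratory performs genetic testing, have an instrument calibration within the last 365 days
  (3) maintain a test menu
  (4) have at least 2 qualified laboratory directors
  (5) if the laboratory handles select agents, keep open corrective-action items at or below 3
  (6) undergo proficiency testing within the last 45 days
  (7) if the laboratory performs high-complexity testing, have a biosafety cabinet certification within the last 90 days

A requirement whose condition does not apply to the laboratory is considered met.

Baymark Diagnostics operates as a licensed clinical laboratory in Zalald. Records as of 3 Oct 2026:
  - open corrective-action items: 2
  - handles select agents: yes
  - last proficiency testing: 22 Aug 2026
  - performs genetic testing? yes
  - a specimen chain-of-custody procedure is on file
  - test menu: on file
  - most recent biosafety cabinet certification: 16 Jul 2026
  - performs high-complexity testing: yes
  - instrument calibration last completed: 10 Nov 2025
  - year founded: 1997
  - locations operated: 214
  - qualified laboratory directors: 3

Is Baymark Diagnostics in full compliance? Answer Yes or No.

1. specimen chain-of-custody procedure present → met
2. condition 'performs genetic testing' holds; instrument calibration 327 days ago vs limit 365 → met
3. test menu present → met
4. qualified laboratory directors 3 ≥ 2 → met
5. condition 'handles select agents' holds; open corrective-action items 2 ≤ 3 → met
6. proficiency testing 42 days ago vs limit 45 → met
7. condition 'performs high-complexity testing' holds; biosafety cabinet certification 79 days ago vs limit 90 → met
All met.

Yes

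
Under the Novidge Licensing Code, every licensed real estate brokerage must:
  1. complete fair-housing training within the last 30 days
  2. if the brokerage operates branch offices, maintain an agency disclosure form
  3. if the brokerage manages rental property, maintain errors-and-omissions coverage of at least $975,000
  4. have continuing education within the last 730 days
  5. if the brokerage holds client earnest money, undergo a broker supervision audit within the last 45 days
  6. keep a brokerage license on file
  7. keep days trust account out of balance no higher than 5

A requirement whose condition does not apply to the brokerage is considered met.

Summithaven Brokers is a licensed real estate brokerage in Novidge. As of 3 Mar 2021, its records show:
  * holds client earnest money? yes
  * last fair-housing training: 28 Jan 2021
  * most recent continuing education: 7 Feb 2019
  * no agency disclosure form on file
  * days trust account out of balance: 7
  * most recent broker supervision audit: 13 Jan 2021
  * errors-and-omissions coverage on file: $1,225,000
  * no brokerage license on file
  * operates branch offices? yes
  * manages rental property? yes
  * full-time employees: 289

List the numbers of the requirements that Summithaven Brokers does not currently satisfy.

1, 2, 4, 5, 6, 7

1. fair-housing training 34 days ago vs limit 30 → not met
2. condition 'operates branch offices' holds; agency disclosure form absent → not met
3. condition 'manages rental property' holds; errors-and-omissions coverage $1,225,000 ≥ $975,000 → met
4. continuing education 755 days ago vs limit 730 → not met
5. condition 'holds client earnest money' holds; broker supervision audit 49 days ago vs limit 45 → not met
6. brokerage license absent → not met
7. days trust account out of balance 7 > 5 → not met
Not met: 1, 2, 4, 5, 6, 7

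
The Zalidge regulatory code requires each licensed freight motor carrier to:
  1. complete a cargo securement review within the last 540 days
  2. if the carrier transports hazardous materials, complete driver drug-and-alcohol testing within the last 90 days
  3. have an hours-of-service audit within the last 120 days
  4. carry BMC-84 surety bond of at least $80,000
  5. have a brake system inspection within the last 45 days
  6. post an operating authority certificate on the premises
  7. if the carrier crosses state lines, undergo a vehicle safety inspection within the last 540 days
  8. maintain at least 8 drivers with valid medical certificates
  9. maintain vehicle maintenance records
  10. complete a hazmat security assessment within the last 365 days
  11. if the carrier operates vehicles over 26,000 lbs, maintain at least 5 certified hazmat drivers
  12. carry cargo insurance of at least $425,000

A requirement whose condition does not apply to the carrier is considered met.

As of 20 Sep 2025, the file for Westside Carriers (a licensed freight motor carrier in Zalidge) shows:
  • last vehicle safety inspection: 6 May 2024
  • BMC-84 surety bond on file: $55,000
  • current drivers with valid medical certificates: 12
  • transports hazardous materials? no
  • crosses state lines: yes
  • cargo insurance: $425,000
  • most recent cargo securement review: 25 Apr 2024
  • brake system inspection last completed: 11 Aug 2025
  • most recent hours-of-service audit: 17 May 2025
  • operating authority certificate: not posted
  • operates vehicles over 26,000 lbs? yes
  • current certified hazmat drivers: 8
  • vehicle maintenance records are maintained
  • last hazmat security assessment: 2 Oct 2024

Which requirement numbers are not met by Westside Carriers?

1. cargo securement review 513 days ago vs limit 540 → met
2. condition 'transports hazardous materials' does not hold → requirement n/a → met
3. hours-of-service audit 126 days ago vs limit 120 → not met
4. BMC-84 surety bond $55,000 < $80,000 → not met
5. brake system inspection 40 days ago vs limit 45 → met
6. operating authority certificate absent → not met
7. condition 'crosses state lines' holds; vehicle safety inspection 502 days ago vs limit 540 → met
8. drivers with valid medical certificates 12 ≥ 8 → met
9. vehicle maintenance records present → met
10. hazmat security assessment 353 days ago vs limit 365 → met
11. condition 'operates vehicles over 26,000 lbs' holds; certified hazmat drivers 8 ≥ 5 → met
12. cargo insurance $425,000 ≥ $425,000 → met
Not met: 3, 4, 6

3, 4, 6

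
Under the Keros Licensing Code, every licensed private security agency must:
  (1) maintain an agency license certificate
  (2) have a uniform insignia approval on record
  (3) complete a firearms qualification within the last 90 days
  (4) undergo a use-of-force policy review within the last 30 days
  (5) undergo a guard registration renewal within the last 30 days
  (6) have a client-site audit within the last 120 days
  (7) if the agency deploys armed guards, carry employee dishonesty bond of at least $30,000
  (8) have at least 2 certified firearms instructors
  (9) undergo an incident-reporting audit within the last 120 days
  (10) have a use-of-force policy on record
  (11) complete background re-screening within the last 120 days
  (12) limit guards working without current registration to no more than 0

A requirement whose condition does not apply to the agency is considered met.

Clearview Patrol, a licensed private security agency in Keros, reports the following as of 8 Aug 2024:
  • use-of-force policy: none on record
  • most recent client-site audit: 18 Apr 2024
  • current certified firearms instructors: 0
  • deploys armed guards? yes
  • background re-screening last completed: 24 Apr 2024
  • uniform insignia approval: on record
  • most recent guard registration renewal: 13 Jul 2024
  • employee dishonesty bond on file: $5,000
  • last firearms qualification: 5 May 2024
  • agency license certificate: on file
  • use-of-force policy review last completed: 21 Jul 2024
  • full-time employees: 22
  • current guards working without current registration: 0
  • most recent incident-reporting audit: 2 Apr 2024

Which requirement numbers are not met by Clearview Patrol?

1. agency license certificate present → met
2. uniform insignia approval present → met
3. firearms qualification 95 days ago vs limit 90 → not met
4. use-of-force policy review 18 days ago vs limit 30 → met
5. guard registration renewal 26 days ago vs limit 30 → met
6. client-site audit 112 days ago vs limit 120 → met
7. condition 'deploys armed guards' holds; employee dishonesty bond $5,000 < $30,000 → not met
8. certified firearms instructors 0 < 2 → not met
9. incident-reporting audit 128 days ago vs limit 120 → not met
10. use-of-force policy absent → not met
11. background re-screening 106 days ago vs limit 120 → met
12. guards working without current registration 0 ≤ 0 → met
Not met: 3, 7, 8, 9, 10

3, 7, 8, 9, 10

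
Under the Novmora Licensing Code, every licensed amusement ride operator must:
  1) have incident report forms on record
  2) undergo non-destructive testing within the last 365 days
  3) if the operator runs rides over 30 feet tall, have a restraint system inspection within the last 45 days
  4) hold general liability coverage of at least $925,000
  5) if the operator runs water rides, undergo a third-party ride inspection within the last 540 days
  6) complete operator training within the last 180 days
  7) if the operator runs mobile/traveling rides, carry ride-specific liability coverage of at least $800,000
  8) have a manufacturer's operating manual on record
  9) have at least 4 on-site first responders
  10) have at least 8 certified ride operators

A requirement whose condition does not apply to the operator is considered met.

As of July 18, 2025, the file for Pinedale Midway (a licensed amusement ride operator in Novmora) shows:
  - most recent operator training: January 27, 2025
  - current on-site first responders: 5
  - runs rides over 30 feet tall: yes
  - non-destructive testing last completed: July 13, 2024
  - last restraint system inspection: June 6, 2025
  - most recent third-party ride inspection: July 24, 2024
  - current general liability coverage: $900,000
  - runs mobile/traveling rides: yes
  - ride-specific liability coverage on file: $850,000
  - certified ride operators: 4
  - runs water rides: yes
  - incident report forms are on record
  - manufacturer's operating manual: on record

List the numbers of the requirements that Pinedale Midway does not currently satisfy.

2, 4, 10

1. incident report forms present → met
2. non-destructive testing 370 days ago vs limit 365 → not met
3. condition 'runs rides over 30 feet tall' holds; restraint system inspection 42 days ago vs limit 45 → met
4. general liability coverage $900,000 < $925,000 → not met
5. condition 'runs water rides' holds; third-party ride inspection 359 days ago vs limit 540 → met
6. operator training 172 days ago vs limit 180 → met
7. condition 'runs mobile/traveling rides' holds; ride-specific liability coverage $850,000 ≥ $800,000 → met
8. manufacturer's operating manual present → met
9. on-site first responders 5 ≥ 4 → met
10. certified ride operators 4 < 8 → not met
Not met: 2, 4, 10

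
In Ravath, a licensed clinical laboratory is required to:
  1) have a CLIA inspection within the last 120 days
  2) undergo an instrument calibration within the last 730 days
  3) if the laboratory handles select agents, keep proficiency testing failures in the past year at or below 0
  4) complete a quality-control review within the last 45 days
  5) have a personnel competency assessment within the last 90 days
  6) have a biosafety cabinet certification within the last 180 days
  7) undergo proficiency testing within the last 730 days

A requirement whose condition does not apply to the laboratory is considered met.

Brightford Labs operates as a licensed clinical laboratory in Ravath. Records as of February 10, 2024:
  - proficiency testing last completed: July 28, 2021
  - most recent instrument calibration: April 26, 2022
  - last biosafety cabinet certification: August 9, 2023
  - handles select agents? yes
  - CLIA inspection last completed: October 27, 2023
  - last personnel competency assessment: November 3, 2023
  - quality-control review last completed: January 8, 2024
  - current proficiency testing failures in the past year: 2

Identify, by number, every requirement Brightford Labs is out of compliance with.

3, 5, 6, 7

1. CLIA inspection 106 days ago vs limit 120 → met
2. instrument calibration 655 days ago vs limit 730 → met
3. condition 'handles select agents' holds; proficiency testing failures in the past year 2 > 0 → not met
4. quality-control review 33 days ago vs limit 45 → met
5. personnel competency assessment 99 days ago vs limit 90 → not met
6. biosafety cabinet certification 185 days ago vs limit 180 → not met
7. proficiency testing 927 days ago vs limit 730 → not met
Not met: 3, 5, 6, 7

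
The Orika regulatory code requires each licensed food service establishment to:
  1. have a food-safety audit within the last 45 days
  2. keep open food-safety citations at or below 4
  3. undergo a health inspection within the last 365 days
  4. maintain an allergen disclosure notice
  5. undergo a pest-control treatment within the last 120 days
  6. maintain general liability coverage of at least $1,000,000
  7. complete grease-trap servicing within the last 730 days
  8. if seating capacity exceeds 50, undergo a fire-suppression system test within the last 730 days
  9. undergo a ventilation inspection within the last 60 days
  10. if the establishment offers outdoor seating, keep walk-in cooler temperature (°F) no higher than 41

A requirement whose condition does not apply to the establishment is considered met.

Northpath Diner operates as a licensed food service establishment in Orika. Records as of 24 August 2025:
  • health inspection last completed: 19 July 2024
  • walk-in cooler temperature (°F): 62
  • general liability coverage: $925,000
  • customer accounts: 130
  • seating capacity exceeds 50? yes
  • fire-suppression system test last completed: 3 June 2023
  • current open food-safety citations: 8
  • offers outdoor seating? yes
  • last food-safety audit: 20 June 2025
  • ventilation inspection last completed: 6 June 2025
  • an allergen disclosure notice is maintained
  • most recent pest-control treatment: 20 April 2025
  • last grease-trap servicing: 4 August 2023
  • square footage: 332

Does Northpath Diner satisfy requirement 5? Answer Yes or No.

5. pest-control treatment 126 days ago vs limit 120 → not met

No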